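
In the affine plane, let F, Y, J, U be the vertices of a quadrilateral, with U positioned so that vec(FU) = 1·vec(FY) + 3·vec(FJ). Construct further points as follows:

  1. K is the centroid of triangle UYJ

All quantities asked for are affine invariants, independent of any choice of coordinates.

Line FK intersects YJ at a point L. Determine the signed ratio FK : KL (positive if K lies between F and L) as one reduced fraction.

Set F = (0, 0), Y = (1, 0), J = (0, 1), U = (1, 3); any affine frame gives the same invariant.
1. K is the centroid of triangle UYJ ⇒ K = (2/3, 4/3)
line FK meets YJ at L = (1/3, 2/3)
K = F + t·(L−F) with t = 2, so FK:KL = 2:-1

FK:KL = -2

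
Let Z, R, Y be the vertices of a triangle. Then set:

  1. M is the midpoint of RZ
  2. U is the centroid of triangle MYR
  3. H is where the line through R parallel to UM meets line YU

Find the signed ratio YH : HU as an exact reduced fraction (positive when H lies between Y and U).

YH:HU = -2

Assign Z = (0, 0), R = (1, 0), Y = (0, 1) — the answer is frame-independent, so this choice is without loss of generality.
1. M is the midpoint of RZ ⇒ M = (1/2, 0)
2. U is the centroid of triangle MYR ⇒ U = (1/2, 1/3)
3. H is where the line through R parallel to UM meets line YU ⇒ H = (1, -1/3)
H = Y + t·(U−Y) with t = 2, so YH:HU = t:(1−t) = 2:-1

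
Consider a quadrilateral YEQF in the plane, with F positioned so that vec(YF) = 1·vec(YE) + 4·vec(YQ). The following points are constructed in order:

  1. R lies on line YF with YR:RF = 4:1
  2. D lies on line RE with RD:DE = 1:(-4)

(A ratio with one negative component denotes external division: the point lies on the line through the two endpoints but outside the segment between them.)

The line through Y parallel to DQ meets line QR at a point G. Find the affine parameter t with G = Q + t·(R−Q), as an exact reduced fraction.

Assign Y = (0, 0), E = (1, 0), Q = (0, 1), F = (1, 4) — the answer is frame-independent, so this choice is without loss of generality.
1. R lies on line YF with YR:RF = 4:1 ⇒ R = (4/5, 16/5)
2. D lies on line RE with RD:DE = 1:(-4) ⇒ D = (11/15, 64/15)
through Y parallel to DQ: direction (-11/15, -49/15); meets QR at G = (44/75, 196/75)
G = Q + t·(R−Q) with t = 11/15

t = 11/15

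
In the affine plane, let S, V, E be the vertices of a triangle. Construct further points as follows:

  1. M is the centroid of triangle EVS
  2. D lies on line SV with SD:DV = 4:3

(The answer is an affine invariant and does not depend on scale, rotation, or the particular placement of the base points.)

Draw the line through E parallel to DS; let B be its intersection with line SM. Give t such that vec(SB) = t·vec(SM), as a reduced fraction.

Assign S = (0, 0), V = (1, 0), E = (0, 1) — the answer is frame-independent, so this choice is without loss of generality.
1. M is the centroid of triangle EVS ⇒ M = (1/3, 1/3)
2. D lies on line SV with SD:DV = 4:3 ⇒ D = (4/7, 0)
through E parallel to DS: direction (-4/7, 0); meets SM at B = (1, 1)
B = S + t·(M−S) with t = 3

t = 3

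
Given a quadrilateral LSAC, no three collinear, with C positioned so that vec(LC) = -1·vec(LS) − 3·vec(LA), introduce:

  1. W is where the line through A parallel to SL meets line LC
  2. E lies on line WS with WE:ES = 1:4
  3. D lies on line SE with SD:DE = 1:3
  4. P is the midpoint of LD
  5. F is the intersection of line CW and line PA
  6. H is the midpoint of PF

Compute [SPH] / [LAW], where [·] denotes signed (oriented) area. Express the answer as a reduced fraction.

[SPH]:[LAW] = 21/55

Set L = (0, 0), S = (1, 0), A = (0, 1), C = (-1, -3); any affine frame gives the same invariant.
1. W is where the line through A parallel to SL meets line LC ⇒ W = (1/3, 1)
2. E lies on line WS with WE:ES = 1:4 ⇒ E = (7/15, 4/5)
3. D lies on line SE with SD:DE = 1:3 ⇒ D = (13/15, 1/5)
4. P is the midpoint of LD ⇒ P = (13/30, 1/10)
5. F is the intersection of line CW and line PA ⇒ F = (13/66, 13/22)
6. H is the midpoint of PF ⇒ H = (52/165, 19/55)
2·[SPH] = -7/55, 2·[LAW] = -1/3
[SPH]:[LAW] = -7/55:-1/3 = 21/55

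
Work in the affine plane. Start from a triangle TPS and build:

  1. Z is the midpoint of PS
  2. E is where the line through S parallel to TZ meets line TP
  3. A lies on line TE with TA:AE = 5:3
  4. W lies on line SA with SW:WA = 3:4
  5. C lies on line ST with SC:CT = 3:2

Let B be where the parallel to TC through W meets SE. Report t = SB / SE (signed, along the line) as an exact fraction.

Set T = (0, 0), P = (1, 0), S = (0, 1); any affine frame gives the same invariant.
1. Z is the midpoint of PS ⇒ Z = (1/2, 1/2)
2. E is where the line through S parallel to TZ meets line TP ⇒ E = (-1, 0)
3. A lies on line TE with TA:AE = 5:3 ⇒ A = (-5/8, 0)
4. W lies on line SA with SW:WA = 3:4 ⇒ W = (-15/56, 4/7)
5. C lies on line ST with SC:CT = 3:2 ⇒ C = (0, 2/5)
through W parallel to TC: direction (0, 2/5); meets SE at B = (-15/56, 41/56)
B = S + t·(E−S) with t = 15/56

t = 15/56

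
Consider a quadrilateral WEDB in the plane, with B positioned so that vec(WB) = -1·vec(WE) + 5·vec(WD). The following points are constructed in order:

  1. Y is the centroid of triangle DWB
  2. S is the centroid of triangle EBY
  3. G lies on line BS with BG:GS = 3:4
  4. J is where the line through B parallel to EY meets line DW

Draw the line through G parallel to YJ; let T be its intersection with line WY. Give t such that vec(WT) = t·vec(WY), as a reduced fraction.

t = 93/49

Set W = (0, 0), E = (1, 0), D = (0, 1), B = (-1, 5); any affine frame gives the same invariant.
1. Y is the centroid of triangle DWB ⇒ Y = (-1/3, 2)
2. S is the centroid of triangle EBY ⇒ S = (-1/9, 7/3)
3. G lies on line BS with BG:GS = 3:4 ⇒ G = (-13/21, 27/7)
4. J is where the line through B parallel to EY meets line DW ⇒ J = (0, 7/2)
through G parallel to YJ: direction (1/3, 3/2); meets WY at T = (-31/49, 186/49)
T = W + t·(Y−W) with t = 93/49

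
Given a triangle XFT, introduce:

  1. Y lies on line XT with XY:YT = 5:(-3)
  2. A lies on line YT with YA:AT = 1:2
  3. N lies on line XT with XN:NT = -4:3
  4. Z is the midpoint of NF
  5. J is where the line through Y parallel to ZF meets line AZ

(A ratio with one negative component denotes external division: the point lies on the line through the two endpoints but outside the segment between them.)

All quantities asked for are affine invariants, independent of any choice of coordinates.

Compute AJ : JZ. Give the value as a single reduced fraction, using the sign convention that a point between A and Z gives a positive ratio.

AJ:JZ = 1/3

Choose coordinates X = (0, 0), F = (1, 0), T = (0, 1).
1. Y lies on line XT with XY:YT = 5:(-3) ⇒ Y = (0, 5/2)
2. A lies on line YT with YA:AT = 1:2 ⇒ A = (0, 2)
3. N lies on line XT with XN:NT = -4:3 ⇒ N = (0, 4)
4. Z is the midpoint of NF ⇒ Z = (1/2, 2)
5. J is where the line through Y parallel to ZF meets line AZ ⇒ J = (1/8, 2)
J = A + t·(Z−A) with t = 1/4, so AJ:JZ = t:(1−t) = 1/4:3/4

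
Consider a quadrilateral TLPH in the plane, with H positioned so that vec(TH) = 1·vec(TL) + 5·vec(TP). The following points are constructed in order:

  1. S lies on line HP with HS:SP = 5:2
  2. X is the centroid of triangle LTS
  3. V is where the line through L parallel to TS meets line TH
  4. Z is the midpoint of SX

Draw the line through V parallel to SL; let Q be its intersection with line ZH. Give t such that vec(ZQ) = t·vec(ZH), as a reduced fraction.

t = 43/11

Set T = (0, 0), L = (1, 0), P = (0, 1), H = (1, 5); any affine frame gives the same invariant.
1. S lies on line HP with HS:SP = 5:2 ⇒ S = (2/7, 15/7)
2. X is the centroid of triangle LTS ⇒ X = (3/7, 5/7)
3. V is where the line through L parallel to TS meets line TH ⇒ V = (3, 15)
4. Z is the midpoint of SX ⇒ Z = (5/14, 10/7)
through V parallel to SL: direction (5/7, -15/7); meets ZH at Q = (221/77, 1185/77)
Q = Z + t·(H−Z) with t = 43/11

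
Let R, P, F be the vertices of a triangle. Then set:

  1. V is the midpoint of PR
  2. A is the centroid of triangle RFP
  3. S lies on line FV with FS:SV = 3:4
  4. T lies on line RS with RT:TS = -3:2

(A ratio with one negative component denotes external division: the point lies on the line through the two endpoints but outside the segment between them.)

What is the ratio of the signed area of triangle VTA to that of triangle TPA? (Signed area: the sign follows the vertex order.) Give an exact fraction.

[VTA]:[TPA] = -14/43

Set R = (0, 0), P = (1, 0), F = (0, 1); any affine frame gives the same invariant.
1. V is the midpoint of PR ⇒ V = (1/2, 0)
2. A is the centroid of triangle RFP ⇒ A = (1/3, 1/3)
3. S lies on line FV with FS:SV = 3:4 ⇒ S = (3/14, 4/7)
4. T lies on line RS with RT:TS = -3:2 ⇒ T = (9/14, 12/7)
2·[VTA] = 1/3, 2·[TPA] = -43/42
[VTA]:[TPA] = 1/3:-43/42 = -14/43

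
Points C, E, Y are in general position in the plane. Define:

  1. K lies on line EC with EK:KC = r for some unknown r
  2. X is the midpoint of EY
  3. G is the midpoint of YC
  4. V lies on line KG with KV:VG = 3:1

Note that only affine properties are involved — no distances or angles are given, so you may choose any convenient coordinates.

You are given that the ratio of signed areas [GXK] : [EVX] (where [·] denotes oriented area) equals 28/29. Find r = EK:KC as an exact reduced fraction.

r = 4/3

Choose coordinates C = (0, 0), E = (1, 0), Y = (0, 1).
1. With EK:KC = r, write λ = r/(r+1) so K = E + λ·(C−E); K is affine-linear in λ
2. X is the midpoint of EY ⇒ X = (1/2, 1/2)
3. G is the midpoint of YC ⇒ G = (0, 1/2)
4. V lies on line KG with KV:VG = 3:1 ⇒ V is an affine combination of earlier points and hence also affine-linear in λ
Every point depending on K is an affine combination of K and λ-independent points, so each such coordinate is linear in λ; the λ² term in each signed area is a multiple of (C−E)×(C−E) = 0, so 2·[GXK] and 2·[EVX] are each linear in λ. Evaluating at λ=0 and λ=1:
  2·[GXK] = -1/4,   2·[EVX] = -1/8·λ − 3/16
So [GXK]:[EVX] = (-1/4) / (-1/8·λ − 3/16). Setting this equal to 28/29:
  -1/4 = 28/29·(-1/8·λ − 3/16)  ⇒  λ = 4/7
Then r = λ/(1−λ) = (4/7)/(3/7) = 4/3. Check: with r = 4/3, K = (3/7, 0) and [GXK]:[EVX] = 28/29 as required.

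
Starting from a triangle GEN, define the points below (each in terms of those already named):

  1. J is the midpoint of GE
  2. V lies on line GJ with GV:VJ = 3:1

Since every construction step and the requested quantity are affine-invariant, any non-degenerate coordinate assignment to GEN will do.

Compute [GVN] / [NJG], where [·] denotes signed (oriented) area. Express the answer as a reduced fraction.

[GVN]:[NJG] = -3/4

Assign G = (0, 0), E = (1, 0), N = (0, 1) — the answer is frame-independent, so this choice is without loss of generality.
1. J is the midpoint of GE ⇒ J = (1/2, 0)
2. V lies on line GJ with GV:VJ = 3:1 ⇒ V = (3/8, 0)
2·[GVN] = 3/8, 2·[NJG] = -1/2
[GVN]:[NJG] = 3/8:-1/2 = -3/4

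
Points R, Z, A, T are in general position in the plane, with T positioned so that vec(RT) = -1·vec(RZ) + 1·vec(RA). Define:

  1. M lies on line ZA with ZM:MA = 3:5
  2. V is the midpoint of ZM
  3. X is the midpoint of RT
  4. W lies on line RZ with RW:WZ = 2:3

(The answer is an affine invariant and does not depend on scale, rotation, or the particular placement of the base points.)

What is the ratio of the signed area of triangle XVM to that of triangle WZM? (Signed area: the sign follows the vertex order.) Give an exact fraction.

Assign R = (0, 0), Z = (1, 0), A = (0, 1), T = (-1, 1) — the answer is frame-independent, so this choice is without loss of generality.
1. M lies on line ZA with ZM:MA = 3:5 ⇒ M = (5/8, 3/8)
2. V is the midpoint of ZM ⇒ V = (13/16, 3/16)
3. X is the midpoint of RT ⇒ X = (-1/2, 1/2)
4. W lies on line RZ with RW:WZ = 2:3 ⇒ W = (2/5, 0)
2·[XVM] = 3/16, 2·[WZM] = 9/40
[XVM]:[WZM] = 3/16:9/40 = 5/6

[XVM]:[WZM] = 5/6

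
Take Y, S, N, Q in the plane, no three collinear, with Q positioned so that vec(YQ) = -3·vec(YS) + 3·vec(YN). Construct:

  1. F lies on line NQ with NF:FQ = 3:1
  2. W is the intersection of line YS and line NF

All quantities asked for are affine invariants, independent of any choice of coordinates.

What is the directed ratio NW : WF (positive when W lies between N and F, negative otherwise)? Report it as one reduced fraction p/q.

Assign Y = (0, 0), S = (1, 0), N = (0, 1), Q = (-3, 3) — the answer is frame-independent, so this choice is without loss of generality.
1. F lies on line NQ with NF:FQ = 3:1 ⇒ F = (-9/4, 5/2)
2. W is the intersection of line YS and line NF ⇒ W = (3/2, 0)
W = N + t·(F−N) with t = -2/3, so NW:WF = t:(1−t) = -2/3:5/3

NW:WF = -2/5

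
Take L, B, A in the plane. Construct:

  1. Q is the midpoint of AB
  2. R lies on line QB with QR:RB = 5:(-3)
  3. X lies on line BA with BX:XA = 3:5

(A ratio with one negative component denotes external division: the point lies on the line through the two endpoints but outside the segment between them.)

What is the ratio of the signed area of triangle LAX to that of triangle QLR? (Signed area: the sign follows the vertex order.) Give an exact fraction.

Work in coordinates with L = (0, 0), B = (1, 0), A = (0, 1).
1. Q is the midpoint of AB ⇒ Q = (1/2, 1/2)
2. R lies on line QB with QR:RB = 5:(-3) ⇒ R = (7/4, -3/4)
3. X lies on line BA with BX:XA = 3:5 ⇒ X = (5/8, 3/8)
2·[LAX] = -5/8, 2·[QLR] = 5/4
[LAX]:[QLR] = -5/8:5/4 = -1/2

[LAX]:[QLR] = -1/2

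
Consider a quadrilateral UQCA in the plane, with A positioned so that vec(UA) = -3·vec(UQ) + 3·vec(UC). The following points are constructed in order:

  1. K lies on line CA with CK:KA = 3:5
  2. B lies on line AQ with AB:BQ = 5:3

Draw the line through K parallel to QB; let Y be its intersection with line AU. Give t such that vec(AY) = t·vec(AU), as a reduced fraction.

Assign U = (0, 0), Q = (1, 0), C = (0, 1), A = (-3, 3) — the answer is frame-independent, so this choice is without loss of generality.
1. K lies on line CA with CK:KA = 3:5 ⇒ K = (-9/8, 7/4)
2. B lies on line AQ with AB:BQ = 5:3 ⇒ B = (-1/2, 9/8)
through K parallel to QB: direction (-3/2, 9/8); meets AU at Y = (-29/8, 29/8)
Y = A + t·(U−A) with t = -5/24

t = -5/24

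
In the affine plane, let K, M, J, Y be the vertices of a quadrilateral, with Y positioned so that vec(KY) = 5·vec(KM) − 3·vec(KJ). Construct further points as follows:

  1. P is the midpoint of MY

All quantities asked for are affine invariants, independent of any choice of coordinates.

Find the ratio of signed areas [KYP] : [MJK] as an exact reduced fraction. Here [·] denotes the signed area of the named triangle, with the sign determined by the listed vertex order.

Assign K = (0, 0), M = (1, 0), J = (0, 1), Y = (5, -3) — the answer is frame-independent, so this choice is without loss of generality.
1. P is the midpoint of MY ⇒ P = (3, -3/2)
2·[KYP] = 3/2, 2·[MJK] = 1
[KYP]:[MJK] = 3/2:1 = 3/2

[KYP]:[MJK] = 3/2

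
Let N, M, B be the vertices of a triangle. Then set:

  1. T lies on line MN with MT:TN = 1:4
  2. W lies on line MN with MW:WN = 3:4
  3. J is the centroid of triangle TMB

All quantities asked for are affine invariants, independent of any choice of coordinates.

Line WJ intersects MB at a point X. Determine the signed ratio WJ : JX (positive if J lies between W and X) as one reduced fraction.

Work in coordinates with N = (0, 0), M = (1, 0), B = (0, 1).
1. T lies on line MN with MT:TN = 1:4 ⇒ T = (4/5, 0)
2. W lies on line MN with MW:WN = 3:4 ⇒ W = (4/7, 0)
3. J is the centroid of triangle TMB ⇒ J = (3/5, 1/3)
line WJ meets MB at X = (23/38, 15/38)
J = W + t·(X−W) with t = 38/45, so WJ:JX = 38/45:7/45

WJ:JX = 38/7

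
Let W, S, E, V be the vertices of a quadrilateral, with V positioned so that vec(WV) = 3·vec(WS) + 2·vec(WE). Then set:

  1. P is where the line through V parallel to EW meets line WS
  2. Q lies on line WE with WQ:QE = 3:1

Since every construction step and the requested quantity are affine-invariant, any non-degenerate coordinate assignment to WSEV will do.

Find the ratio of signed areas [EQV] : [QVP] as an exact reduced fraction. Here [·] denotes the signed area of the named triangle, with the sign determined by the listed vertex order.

Set W = (0, 0), S = (1, 0), E = (0, 1), V = (3, 2); any affine frame gives the same invariant.
1. P is where the line through V parallel to EW meets line WS ⇒ P = (3, 0)
2. Q lies on line WE with WQ:QE = 3:1 ⇒ Q = (0, 3/4)
2·[EQV] = 3/4, 2·[QVP] = -6
[EQV]:[QVP] = 3/4:-6 = -1/8

[EQV]:[QVP] = -1/8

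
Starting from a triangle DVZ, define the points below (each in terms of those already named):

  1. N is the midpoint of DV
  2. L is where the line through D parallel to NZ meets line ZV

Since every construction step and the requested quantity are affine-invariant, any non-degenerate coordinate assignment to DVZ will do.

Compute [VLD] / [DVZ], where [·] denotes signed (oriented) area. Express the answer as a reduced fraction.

[VLD]:[DVZ] = 2

Set D = (0, 0), V = (1, 0), Z = (0, 1); any affine frame gives the same invariant.
1. N is the midpoint of DV ⇒ N = (1/2, 0)
2. L is where the line through D parallel to NZ meets line ZV ⇒ L = (-1, 2)
2·[VLD] = 2, 2·[DVZ] = 1
[VLD]:[DVZ] = 2:1 = 2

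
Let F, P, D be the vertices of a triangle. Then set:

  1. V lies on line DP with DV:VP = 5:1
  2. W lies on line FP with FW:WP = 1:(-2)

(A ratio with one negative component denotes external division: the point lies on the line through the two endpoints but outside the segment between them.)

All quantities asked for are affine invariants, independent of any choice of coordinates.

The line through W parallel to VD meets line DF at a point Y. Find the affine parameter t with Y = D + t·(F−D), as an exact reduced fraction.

t = 2

Set F = (0, 0), P = (1, 0), D = (0, 1); any affine frame gives the same invariant.
1. V lies on line DP with DV:VP = 5:1 ⇒ V = (5/6, 1/6)
2. W lies on line FP with FW:WP = 1:(-2) ⇒ W = (-1, 0)
through W parallel to VD: direction (-5/6, 5/6); meets DF at Y = (0, -1)
Y = D + t·(F−D) with t = 2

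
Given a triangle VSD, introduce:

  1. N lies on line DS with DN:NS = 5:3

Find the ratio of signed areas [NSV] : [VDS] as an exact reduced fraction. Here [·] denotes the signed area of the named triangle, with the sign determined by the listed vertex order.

Work in coordinates with V = (0, 0), S = (1, 0), D = (0, 1).
1. N lies on line DS with DN:NS = 5:3 ⇒ N = (5/8, 3/8)
2·[NSV] = -3/8, 2·[VDS] = -1
[NSV]:[VDS] = -3/8:-1 = 3/8

[NSV]:[VDS] = 3/8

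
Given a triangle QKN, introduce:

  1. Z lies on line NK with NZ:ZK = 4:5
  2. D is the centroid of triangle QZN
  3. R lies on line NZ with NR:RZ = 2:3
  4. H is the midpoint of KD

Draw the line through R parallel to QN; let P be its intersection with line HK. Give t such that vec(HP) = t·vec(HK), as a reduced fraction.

Assign Q = (0, 0), K = (1, 0), N = (0, 1) — the answer is frame-independent, so this choice is without loss of generality.
1. Z lies on line NK with NZ:ZK = 4:5 ⇒ Z = (4/9, 5/9)
2. D is the centroid of triangle QZN ⇒ D = (4/27, 14/27)
3. R lies on line NZ with NR:RZ = 2:3 ⇒ R = (8/45, 37/45)
4. H is the midpoint of KD ⇒ H = (31/54, 7/27)
through R parallel to QN: direction (0, 1); meets HK at P = (8/45, 518/1035)
P = H + t·(K−H) with t = -107/115

t = -107/115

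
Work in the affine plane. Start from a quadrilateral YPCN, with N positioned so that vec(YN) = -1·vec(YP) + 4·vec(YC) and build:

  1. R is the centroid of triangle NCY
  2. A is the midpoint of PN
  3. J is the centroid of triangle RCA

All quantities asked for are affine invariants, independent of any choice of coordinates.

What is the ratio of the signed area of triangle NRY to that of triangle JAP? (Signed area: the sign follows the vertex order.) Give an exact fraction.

[NRY]:[JAP] = 1/2

Work in coordinates with Y = (0, 0), P = (1, 0), C = (0, 1), N = (-1, 4).
1. R is the centroid of triangle NCY ⇒ R = (-1/3, 5/3)
2. A is the midpoint of PN ⇒ A = (0, 2)
3. J is the centroid of triangle RCA ⇒ J = (-1/9, 14/9)
2·[NRY] = -1/3, 2·[JAP] = -2/3
[NRY]:[JAP] = -1/3:-2/3 = 1/2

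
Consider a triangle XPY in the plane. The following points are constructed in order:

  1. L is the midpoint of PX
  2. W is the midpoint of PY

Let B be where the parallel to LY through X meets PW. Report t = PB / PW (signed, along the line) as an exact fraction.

Assign X = (0, 0), P = (1, 0), Y = (0, 1) — the answer is frame-independent, so this choice is without loss of generality.
1. L is the midpoint of PX ⇒ L = (1/2, 0)
2. W is the midpoint of PY ⇒ W = (1/2, 1/2)
through X parallel to LY: direction (-1/2, 1); meets PW at B = (-1, 2)
B = P + t·(W−P) with t = 4

t = 4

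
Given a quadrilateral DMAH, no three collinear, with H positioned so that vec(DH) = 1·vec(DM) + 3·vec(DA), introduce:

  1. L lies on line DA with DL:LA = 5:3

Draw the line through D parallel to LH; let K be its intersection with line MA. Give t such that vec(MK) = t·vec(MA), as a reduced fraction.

Work in coordinates with D = (0, 0), M = (1, 0), A = (0, 1), H = (1, 3).
1. L lies on line DA with DL:LA = 5:3 ⇒ L = (0, 5/8)
through D parallel to LH: direction (1, 19/8); meets MA at K = (8/27, 19/27)
K = M + t·(A−M) with t = 19/27

t = 19/27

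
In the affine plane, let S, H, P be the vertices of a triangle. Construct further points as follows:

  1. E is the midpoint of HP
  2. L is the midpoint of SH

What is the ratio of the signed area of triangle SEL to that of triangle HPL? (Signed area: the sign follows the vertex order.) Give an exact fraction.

[SEL]:[HPL] = -1/2

Work in coordinates with S = (0, 0), H = (1, 0), P = (0, 1).
1. E is the midpoint of HP ⇒ E = (1/2, 1/2)
2. L is the midpoint of SH ⇒ L = (1/2, 0)
2·[SEL] = -1/4, 2·[HPL] = 1/2
[SEL]:[HPL] = -1/4:1/2 = -1/2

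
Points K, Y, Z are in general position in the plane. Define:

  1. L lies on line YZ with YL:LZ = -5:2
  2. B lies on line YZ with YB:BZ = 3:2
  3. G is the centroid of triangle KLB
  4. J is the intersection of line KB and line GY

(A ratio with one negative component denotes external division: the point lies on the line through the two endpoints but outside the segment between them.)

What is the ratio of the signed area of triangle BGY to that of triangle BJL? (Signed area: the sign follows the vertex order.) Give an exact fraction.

[BGY]:[BJL] = -43/48

Work in coordinates with K = (0, 0), Y = (1, 0), Z = (0, 1).
1. L lies on line YZ with YL:LZ = -5:2 ⇒ L = (-2/3, 5/3)
2. B lies on line YZ with YB:BZ = 3:2 ⇒ B = (2/5, 3/5)
3. G is the centroid of triangle KLB ⇒ G = (-4/45, 34/45)
4. J is the intersection of line KB and line GY ⇒ J = (68/215, 102/215)
2·[BGY] = 1/5, 2·[BJL] = -48/215
[BGY]:[BJL] = 1/5:-48/215 = -43/48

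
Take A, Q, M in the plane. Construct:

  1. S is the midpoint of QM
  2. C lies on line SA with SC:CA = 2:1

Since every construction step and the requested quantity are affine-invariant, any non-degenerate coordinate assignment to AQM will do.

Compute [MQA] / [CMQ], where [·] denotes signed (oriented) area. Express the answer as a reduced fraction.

[MQA]:[CMQ] = 3/2

Choose coordinates A = (0, 0), Q = (1, 0), M = (0, 1).
1. S is the midpoint of QM ⇒ S = (1/2, 1/2)
2. C lies on line SA with SC:CA = 2:1 ⇒ C = (1/6, 1/6)
2·[MQA] = -1, 2·[CMQ] = -2/3
[MQA]:[CMQ] = -1:-2/3 = 3/2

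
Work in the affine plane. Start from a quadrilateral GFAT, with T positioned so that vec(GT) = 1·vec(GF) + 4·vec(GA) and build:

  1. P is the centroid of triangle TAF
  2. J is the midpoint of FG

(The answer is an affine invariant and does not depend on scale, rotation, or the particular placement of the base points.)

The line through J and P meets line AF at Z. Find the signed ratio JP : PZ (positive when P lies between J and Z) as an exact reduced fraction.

Assign G = (0, 0), F = (1, 0), A = (0, 1), T = (1, 4) — the answer is frame-independent, so this choice is without loss of generality.
1. P is the centroid of triangle TAF ⇒ P = (2/3, 5/3)
2. J is the midpoint of FG ⇒ J = (1/2, 0)
line JP meets AF at Z = (6/11, 5/11)
P = J + t·(Z−J) with t = 11/3, so JP:PZ = 11/3:-8/3

JP:PZ = -11/8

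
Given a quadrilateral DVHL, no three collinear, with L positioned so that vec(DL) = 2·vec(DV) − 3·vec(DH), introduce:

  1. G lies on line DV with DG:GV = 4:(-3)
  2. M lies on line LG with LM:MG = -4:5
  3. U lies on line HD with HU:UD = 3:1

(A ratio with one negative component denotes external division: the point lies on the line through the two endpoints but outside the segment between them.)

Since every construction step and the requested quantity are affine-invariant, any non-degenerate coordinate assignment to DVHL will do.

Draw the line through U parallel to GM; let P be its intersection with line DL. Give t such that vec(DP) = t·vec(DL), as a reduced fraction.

t = -1/24

Work in coordinates with D = (0, 0), V = (1, 0), H = (0, 1), L = (2, -3).
1. G lies on line DV with DG:GV = 4:(-3) ⇒ G = (4, 0)
2. M lies on line LG with LM:MG = -4:5 ⇒ M = (-6, -15)
3. U lies on line HD with HU:UD = 3:1 ⇒ U = (0, 1/4)
through U parallel to GM: direction (-10, -15); meets DL at P = (-1/12, 1/8)
P = D + t·(L−D) with t = -1/24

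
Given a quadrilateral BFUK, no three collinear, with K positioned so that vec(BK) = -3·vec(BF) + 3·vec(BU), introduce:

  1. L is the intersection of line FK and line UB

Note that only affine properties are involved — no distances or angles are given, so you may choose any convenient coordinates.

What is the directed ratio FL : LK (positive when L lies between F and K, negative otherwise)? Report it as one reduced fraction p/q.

Set B = (0, 0), F = (1, 0), U = (0, 1), K = (-3, 3); any affine frame gives the same invariant.
1. L is the intersection of line FK and line UB ⇒ L = (0, 3/4)
L = F + t·(K−F) with t = 1/4, so FL:LK = t:(1−t) = 1/4:3/4

FL:LK = 1/3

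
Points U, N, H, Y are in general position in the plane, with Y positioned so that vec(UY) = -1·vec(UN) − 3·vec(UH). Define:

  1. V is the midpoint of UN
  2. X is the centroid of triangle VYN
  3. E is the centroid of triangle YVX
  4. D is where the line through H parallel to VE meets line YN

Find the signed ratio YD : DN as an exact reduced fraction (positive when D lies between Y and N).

YD:DN = -4/7

Work in coordinates with U = (0, 0), N = (1, 0), H = (0, 1), Y = (-1, -3).
1. V is the midpoint of UN ⇒ V = (1/2, 0)
2. X is the centroid of triangle VYN ⇒ X = (1/6, -1)
3. E is the centroid of triangle YVX ⇒ E = (-1/9, -4/3)
4. D is where the line through H parallel to VE meets line YN ⇒ D = (-11/3, -7)
D = Y + t·(N−Y) with t = -4/3, so YD:DN = t:(1−t) = -4/3:7/3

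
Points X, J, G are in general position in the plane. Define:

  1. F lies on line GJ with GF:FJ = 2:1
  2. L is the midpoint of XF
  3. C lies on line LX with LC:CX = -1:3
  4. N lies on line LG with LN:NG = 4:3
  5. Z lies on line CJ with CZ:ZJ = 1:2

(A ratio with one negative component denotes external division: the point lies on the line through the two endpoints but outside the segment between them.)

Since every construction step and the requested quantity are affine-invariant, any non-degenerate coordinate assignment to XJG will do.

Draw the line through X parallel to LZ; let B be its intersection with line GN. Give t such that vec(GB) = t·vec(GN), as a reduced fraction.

Choose coordinates X = (0, 0), J = (1, 0), G = (0, 1).
1. F lies on line GJ with GF:FJ = 2:1 ⇒ F = (2/3, 1/3)
2. L is the midpoint of XF ⇒ L = (1/3, 1/6)
3. C lies on line LX with LC:CX = -1:3 ⇒ C = (1/2, 1/4)
4. N lies on line LG with LN:NG = 4:3 ⇒ N = (1/7, 9/14)
5. Z lies on line CJ with CZ:ZJ = 1:2 ⇒ Z = (2/3, 1/6)
through X parallel to LZ: direction (1/3, 0); meets GN at B = (2/5, 0)
B = G + t·(N−G) with t = 14/5

t = 14/5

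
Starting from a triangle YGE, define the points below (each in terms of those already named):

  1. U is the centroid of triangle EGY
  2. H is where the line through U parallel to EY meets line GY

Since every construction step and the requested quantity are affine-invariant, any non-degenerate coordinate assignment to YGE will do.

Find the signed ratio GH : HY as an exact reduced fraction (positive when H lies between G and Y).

Work in coordinates with Y = (0, 0), G = (1, 0), E = (0, 1).
1. U is the centroid of triangle EGY ⇒ U = (1/3, 1/3)
2. H is where the line through U parallel to EY meets line GY ⇒ H = (1/3, 0)
H = G + t·(Y−G) with t = 2/3, so GH:HY = t:(1−t) = 2/3:1/3

GH:HY = 2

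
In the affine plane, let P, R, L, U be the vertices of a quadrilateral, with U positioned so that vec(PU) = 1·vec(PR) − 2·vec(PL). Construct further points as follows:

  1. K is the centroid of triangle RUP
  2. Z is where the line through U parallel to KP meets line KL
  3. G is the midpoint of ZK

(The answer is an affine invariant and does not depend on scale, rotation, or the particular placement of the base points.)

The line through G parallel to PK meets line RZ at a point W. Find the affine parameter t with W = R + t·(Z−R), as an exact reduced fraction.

Choose coordinates P = (0, 0), R = (1, 0), L = (0, 1), U = (1, -2).
1. K is the centroid of triangle RUP ⇒ K = (2/3, -2/3)
2. Z is where the line through U parallel to KP meets line KL ⇒ Z = (4/3, -7/3)
3. G is the midpoint of ZK ⇒ G = (1, -3/2)
through G parallel to PK: direction (2/3, -2/3); meets RZ at W = (5/4, -7/4)
W = R + t·(Z−R) with t = 3/4

t = 3/4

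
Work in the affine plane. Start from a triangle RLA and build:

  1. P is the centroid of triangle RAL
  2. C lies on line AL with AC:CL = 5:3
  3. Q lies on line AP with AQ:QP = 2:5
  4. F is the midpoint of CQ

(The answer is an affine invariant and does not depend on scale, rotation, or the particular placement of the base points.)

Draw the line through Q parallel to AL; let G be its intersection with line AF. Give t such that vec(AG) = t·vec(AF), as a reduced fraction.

t = 2

Assign R = (0, 0), L = (1, 0), A = (0, 1) — the answer is frame-independent, so this choice is without loss of generality.
1. P is the centroid of triangle RAL ⇒ P = (1/3, 1/3)
2. C lies on line AL with AC:CL = 5:3 ⇒ C = (5/8, 3/8)
3. Q lies on line AP with AQ:QP = 2:5 ⇒ Q = (2/21, 17/21)
4. F is the midpoint of CQ ⇒ F = (121/336, 199/336)
through Q parallel to AL: direction (1, -1); meets AF at G = (121/168, 31/168)
G = A + t·(F−A) with t = 2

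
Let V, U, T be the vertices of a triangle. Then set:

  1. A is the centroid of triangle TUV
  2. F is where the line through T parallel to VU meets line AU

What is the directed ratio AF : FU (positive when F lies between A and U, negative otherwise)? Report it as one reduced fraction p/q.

Assign V = (0, 0), U = (1, 0), T = (0, 1) — the answer is frame-independent, so this choice is without loss of generality.
1. A is the centroid of triangle TUV ⇒ A = (1/3, 1/3)
2. F is where the line through T parallel to VU meets line AU ⇒ F = (-1, 1)
F = A + t·(U−A) with t = -2, so AF:FU = t:(1−t) = -2:3

AF:FU = -2/3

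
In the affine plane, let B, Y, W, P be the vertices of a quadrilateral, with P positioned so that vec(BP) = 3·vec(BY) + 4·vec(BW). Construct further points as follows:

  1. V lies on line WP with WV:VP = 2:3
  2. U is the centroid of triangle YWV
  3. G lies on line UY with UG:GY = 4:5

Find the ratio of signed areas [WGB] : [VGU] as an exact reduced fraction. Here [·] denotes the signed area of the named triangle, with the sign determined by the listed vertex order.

Work in coordinates with B = (0, 0), Y = (1, 0), W = (0, 1), P = (3, 4).
1. V lies on line WP with WV:VP = 2:3 ⇒ V = (6/5, 11/5)
2. U is the centroid of triangle YWV ⇒ U = (11/15, 16/15)
3. G lies on line UY with UG:GY = 4:5 ⇒ G = (23/27, 16/27)
2·[WGB] = -23/27, 2·[VGU] = -16/45
[WGB]:[VGU] = -23/27:-16/45 = 115/48

[WGB]:[VGU] = 115/48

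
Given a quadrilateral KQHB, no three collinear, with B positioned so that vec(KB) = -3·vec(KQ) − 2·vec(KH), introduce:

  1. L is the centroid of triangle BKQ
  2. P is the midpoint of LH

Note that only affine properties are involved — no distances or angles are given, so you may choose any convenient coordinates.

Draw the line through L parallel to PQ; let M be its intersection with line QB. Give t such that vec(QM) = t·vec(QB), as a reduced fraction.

Choose coordinates K = (0, 0), Q = (1, 0), H = (0, 1), B = (-3, -2).
1. L is the centroid of triangle BKQ ⇒ L = (-2/3, -2/3)
2. P is the midpoint of LH ⇒ P = (-1/3, 1/6)
through L parallel to PQ: direction (4/3, -1/6); meets QB at M = (-2/5, -7/10)
M = Q + t·(B−Q) with t = 7/20

t = 7/20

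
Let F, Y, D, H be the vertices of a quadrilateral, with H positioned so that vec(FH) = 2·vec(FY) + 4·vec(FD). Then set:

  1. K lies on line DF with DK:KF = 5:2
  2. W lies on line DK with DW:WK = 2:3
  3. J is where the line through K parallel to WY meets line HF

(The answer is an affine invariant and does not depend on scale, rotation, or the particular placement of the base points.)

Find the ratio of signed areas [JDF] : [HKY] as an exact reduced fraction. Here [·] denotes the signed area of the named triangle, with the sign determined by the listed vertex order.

[JDF]:[HKY] = 7/285

Choose coordinates F = (0, 0), Y = (1, 0), D = (0, 1), H = (2, 4).
1. K lies on line DF with DK:KF = 5:2 ⇒ K = (0, 2/7)
2. W lies on line DK with DW:WK = 2:3 ⇒ W = (0, 5/7)
3. J is where the line through K parallel to WY meets line HF ⇒ J = (2/19, 4/19)
2·[JDF] = 2/19, 2·[HKY] = 30/7
[JDF]:[HKY] = 2/19:30/7 = 7/285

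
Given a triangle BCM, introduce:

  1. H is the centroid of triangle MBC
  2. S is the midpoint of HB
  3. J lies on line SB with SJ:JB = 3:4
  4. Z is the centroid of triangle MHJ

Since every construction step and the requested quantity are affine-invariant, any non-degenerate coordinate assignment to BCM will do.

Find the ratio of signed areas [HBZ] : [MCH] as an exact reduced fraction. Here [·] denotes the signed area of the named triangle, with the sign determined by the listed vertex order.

Set B = (0, 0), C = (1, 0), M = (0, 1); any affine frame gives the same invariant.
1. H is the centroid of triangle MBC ⇒ H = (1/3, 1/3)
2. S is the midpoint of HB ⇒ S = (1/6, 1/6)
3. J lies on line SB with SJ:JB = 3:4 ⇒ J = (2/21, 2/21)
4. Z is the centroid of triangle MHJ ⇒ Z = (1/7, 10/21)
2·[HBZ] = -1/9, 2·[MCH] = -1/3
[HBZ]:[MCH] = -1/9:-1/3 = 1/3

[HBZ]:[MCH] = 1/3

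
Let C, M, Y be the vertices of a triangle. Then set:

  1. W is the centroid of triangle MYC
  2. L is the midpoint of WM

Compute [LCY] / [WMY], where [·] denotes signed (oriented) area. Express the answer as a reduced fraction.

[LCY]:[WMY] = -2

Set C = (0, 0), M = (1, 0), Y = (0, 1); any affine frame gives the same invariant.
1. W is the centroid of triangle MYC ⇒ W = (1/3, 1/3)
2. L is the midpoint of WM ⇒ L = (2/3, 1/6)
2·[LCY] = -2/3, 2·[WMY] = 1/3
[LCY]:[WMY] = -2/3:1/3 = -2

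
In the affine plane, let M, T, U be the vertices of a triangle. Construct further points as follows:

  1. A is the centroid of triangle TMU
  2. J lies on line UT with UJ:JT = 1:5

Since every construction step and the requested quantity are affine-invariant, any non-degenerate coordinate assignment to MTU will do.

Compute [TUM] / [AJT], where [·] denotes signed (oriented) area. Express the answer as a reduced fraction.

[TUM]:[AJT] = -18/5

Set M = (0, 0), T = (1, 0), U = (0, 1); any affine frame gives the same invariant.
1. A is the centroid of triangle TMU ⇒ A = (1/3, 1/3)
2. J lies on line UT with UJ:JT = 1:5 ⇒ J = (1/6, 5/6)
2·[TUM] = 1, 2·[AJT] = -5/18
[TUM]:[AJT] = 1:-5/18 = -18/5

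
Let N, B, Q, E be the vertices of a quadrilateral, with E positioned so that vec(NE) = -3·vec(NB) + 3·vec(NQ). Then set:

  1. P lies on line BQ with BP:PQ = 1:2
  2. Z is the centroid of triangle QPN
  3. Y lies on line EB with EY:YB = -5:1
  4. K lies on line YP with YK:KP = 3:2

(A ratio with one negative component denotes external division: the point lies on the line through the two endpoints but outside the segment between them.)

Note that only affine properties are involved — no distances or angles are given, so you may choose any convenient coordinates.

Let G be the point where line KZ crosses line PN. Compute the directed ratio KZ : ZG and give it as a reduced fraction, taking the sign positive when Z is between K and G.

KZ:ZG = -31/10

Work in coordinates with N = (0, 0), B = (1, 0), Q = (0, 1), E = (-3, 3).
1. P lies on line BQ with BP:PQ = 1:2 ⇒ P = (2/3, 1/3)
2. Z is the centroid of triangle QPN ⇒ Z = (2/9, 4/9)
3. Y lies on line EB with EY:YB = -5:1 ⇒ Y = (2, -3/4)
4. K lies on line YP with YK:KP = 3:2 ⇒ K = (6/5, -1/10)
line KZ meets PN at G = (50/93, 25/93)
Z = K + t·(G−K) with t = 31/21, so KZ:ZG = 31/21:-10/21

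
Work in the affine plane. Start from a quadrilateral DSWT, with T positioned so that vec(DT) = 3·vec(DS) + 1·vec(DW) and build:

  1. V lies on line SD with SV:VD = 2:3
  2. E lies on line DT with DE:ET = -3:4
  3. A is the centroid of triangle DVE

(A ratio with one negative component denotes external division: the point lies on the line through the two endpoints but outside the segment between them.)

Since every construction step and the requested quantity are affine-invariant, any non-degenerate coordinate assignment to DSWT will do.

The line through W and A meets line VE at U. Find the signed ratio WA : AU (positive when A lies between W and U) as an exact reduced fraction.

WA:AU = 18

Set D = (0, 0), S = (1, 0), W = (0, 1), T = (3, 1); any affine frame gives the same invariant.
1. V lies on line SD with SV:VD = 2:3 ⇒ V = (3/5, 0)
2. E lies on line DT with DE:ET = -3:4 ⇒ E = (-9, -3)
3. A is the centroid of triangle DVE ⇒ A = (-14/5, -1)
line WA meets VE at U = (-133/45, -10/9)
A = W + t·(U−W) with t = 18/19, so WA:AU = 18/19:1/19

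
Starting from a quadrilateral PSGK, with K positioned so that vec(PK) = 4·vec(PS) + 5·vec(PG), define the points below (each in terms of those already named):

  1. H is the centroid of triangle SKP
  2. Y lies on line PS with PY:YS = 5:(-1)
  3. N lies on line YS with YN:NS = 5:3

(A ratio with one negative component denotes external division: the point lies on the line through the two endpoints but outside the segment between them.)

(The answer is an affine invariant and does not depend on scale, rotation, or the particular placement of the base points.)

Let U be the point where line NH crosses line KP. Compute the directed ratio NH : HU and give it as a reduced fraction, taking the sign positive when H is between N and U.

Assign P = (0, 0), S = (1, 0), G = (0, 1), K = (4, 5) — the answer is frame-independent, so this choice is without loss of generality.
1. H is the centroid of triangle SKP ⇒ H = (5/3, 5/3)
2. Y lies on line PS with PY:YS = 5:(-1) ⇒ Y = (5/4, 0)
3. N lies on line YS with YN:NS = 5:3 ⇒ N = (35/32, 0)
line NH meets KP at U = (140/73, 175/73)
H = N + t·(U−N) with t = 73/105, so NH:HU = 73/105:32/105

NH:HU = 73/32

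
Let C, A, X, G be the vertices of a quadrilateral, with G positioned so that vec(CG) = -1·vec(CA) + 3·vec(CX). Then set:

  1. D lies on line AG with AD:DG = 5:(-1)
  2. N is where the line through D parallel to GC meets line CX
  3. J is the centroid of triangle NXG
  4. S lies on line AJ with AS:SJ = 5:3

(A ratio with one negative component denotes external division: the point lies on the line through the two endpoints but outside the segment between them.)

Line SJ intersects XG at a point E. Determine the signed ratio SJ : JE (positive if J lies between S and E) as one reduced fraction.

SJ:JE = -57/56

Work in coordinates with C = (0, 0), A = (1, 0), X = (0, 1), G = (-1, 3).
1. D lies on line AG with AD:DG = 5:(-1) ⇒ D = (-3/2, 15/4)
2. N is where the line through D parallel to GC meets line CX ⇒ N = (0, -3/4)
3. J is the centroid of triangle NXG ⇒ J = (-1/3, 13/12)
4. S lies on line AJ with AS:SJ = 5:3 ⇒ S = (1/6, 65/96)
line SJ meets XG at E = (3/19, 13/19)
J = S + t·(E−S) with t = 57, so SJ:JE = 57:-56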